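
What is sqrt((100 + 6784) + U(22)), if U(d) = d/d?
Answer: 9*sqrt(85) ≈ 82.976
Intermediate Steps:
U(d) = 1
sqrt((100 + 6784) + U(22)) = sqrt((100 + 6784) + 1) = sqrt(6884 + 1) = sqrt(6885) = 9*sqrt(85)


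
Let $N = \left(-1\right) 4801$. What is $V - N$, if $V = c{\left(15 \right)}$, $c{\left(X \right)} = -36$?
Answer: $4765$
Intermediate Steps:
$V = -36$
$N = -4801$
$V - N = -36 - -4801 = -36 + 4801 = 4765$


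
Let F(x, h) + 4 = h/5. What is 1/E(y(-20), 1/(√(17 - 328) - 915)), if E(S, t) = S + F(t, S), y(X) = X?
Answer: -1/28 ≈ -0.035714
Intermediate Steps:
F(x, h) = -4 + h/5
E(S, t) = -4 + 6*S/5 (E(S, t) = S + (-4 + S/5) = -4 + 6*S/5)
1/E(y(-20), 1/(√(17 - 328) - 915)) = 1/(-4 + (6/5)*(-20)) = 1/(-4 - 24) = 1/(-28) = -1/28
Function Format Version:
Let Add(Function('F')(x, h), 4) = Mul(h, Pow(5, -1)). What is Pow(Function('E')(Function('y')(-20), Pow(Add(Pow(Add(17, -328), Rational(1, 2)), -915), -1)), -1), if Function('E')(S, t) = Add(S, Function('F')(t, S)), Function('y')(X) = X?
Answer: Rational(-1, 28) ≈ -0.035714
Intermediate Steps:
Function('F')(x, h) = Add(-4, Mul(Rational(1, 5), h)) (Function('F')(x, h) = Add(-4, Mul(h, Pow(5, -1))) = Add(-4, Mul(h, Rational(1, 5))) = Add(-4, Mul(Rational(1, 5), h)))
Function('E')(S, t) = Add(-4, Mul(Rational(6, 5), S)) (Function('E')(S, t) = Add(S, Add(-4, Mul(Rational(1, 5), S))) = Add(-4, Mul(Rational(6, 5), S)))
Pow(Function('E')(Function('y')(-20), Pow(Add(Pow(Add(17, -328), Rational(1, 2)), -915), -1)), -1) = Pow(Add(-4, Mul(Rational(6, 5), -20)), -1) = Pow(Add(-4, -24), -1) = Pow(-28, -1) = Rational(-1, 28)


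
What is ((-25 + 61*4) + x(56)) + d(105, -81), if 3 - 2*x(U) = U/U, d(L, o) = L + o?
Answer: 244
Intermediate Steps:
x(U) = 1 (x(U) = 3/2 - U/(2*U) = 3/2 - ½*1 = 3/2 - ½ = 1)
((-25 + 61*4) + x(56)) + d(105, -81) = ((-25 + 61*4) + 1) + (105 - 81) = ((-25 + 244) + 1) + 24 = (219 + 1) + 24 = 220 + 24 = 244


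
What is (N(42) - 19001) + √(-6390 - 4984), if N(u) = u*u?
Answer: -17237 + 11*I*√94 ≈ -17237.0 + 106.65*I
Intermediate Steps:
N(u) = u²
(N(42) - 19001) + √(-6390 - 4984) = (42² - 19001) + √(-6390 - 4984) = (1764 - 19001) + √(-11374) = -17237 + 11*I*√94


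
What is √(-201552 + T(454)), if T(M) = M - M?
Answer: 4*I*√12597 ≈ 448.95*I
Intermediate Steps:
T(M) = 0
√(-201552 + T(454)) = √(-201552 + 0) = √(-201552) = 4*I*√12597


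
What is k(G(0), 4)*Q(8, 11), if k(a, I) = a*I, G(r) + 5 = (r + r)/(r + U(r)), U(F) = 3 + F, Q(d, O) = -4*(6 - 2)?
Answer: 320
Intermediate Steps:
Q(d, O) = -16 (Q(d, O) = -4*4 = -16)
G(r) = -5 + 2*r/(3 + 2*r) (G(r) = -5 + (r + r)/(r + (3 + r)) = -5 + (2*r)/(3 + 2*r) = -5 + 2*r/(3 + 2*r))
k(a, I) = I*a
k(G(0), 4)*Q(8, 11) = (4*((-15 - 8*0)/(3 + 2*0)))*(-16) = (4*((-15 + 0)/(3 + 0)))*(-16) = (4*(-15/3))*(-16) = (4*((1/3)*(-15)))*(-16) = (4*(-5))*(-16) = -20*(-16) = 320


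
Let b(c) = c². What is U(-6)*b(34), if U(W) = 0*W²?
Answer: 0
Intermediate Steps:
U(W) = 0
U(-6)*b(34) = 0*34² = 0*1156 = 0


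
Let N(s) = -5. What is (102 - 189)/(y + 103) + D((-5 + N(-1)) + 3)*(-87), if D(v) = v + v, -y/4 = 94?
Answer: 110867/91 ≈ 1218.3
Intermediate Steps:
y = -376 (y = -4*94 = -376)
D(v) = 2*v
(102 - 189)/(y + 103) + D((-5 + N(-1)) + 3)*(-87) = (102 - 189)/(-376 + 103) + (2*((-5 - 5) + 3))*(-87) = -87/(-273) + (2*(-10 + 3))*(-87) = -87*(-1/273) + (2*(-7))*(-87) = 29/91 - 14*(-87) = 29/91 + 1218 = 110867/91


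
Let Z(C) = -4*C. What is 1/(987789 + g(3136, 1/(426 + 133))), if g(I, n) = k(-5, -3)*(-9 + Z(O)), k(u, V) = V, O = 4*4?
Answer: 1/988008 ≈ 1.0121e-6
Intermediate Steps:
O = 16
g(I, n) = 219 (g(I, n) = -3*(-9 - 4*16) = -3*(-9 - 64) = -3*(-73) = 219)
1/(987789 + g(3136, 1/(426 + 133))) = 1/(987789 + 219) = 1/988008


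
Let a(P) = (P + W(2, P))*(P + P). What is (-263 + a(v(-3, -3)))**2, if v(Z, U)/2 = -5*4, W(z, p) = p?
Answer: 37662769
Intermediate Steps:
v(Z, U) = -40 (v(Z, U) = 2*(-5*4) = 2*(-20) = -40)
a(P) = 4*P**2 (a(P) = (P + P)*(P + P) = (2*P)*(2*P) = 4*P**2)
(-263 + a(v(-3, -3)))**2 = (-263 + 4*(-40)**2)**2 = (-263 + 4*1600)**2 = (-263 + 6400)**2 = 6137**2 = 37662769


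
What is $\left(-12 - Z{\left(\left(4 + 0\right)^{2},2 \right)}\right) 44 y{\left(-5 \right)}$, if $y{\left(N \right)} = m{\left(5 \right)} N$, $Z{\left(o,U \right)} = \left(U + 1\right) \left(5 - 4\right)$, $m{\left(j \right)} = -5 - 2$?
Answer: $-23100$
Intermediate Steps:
$m{\left(j \right)} = -7$ ($m{\left(j \right)} = -5 - 2 = -7$)
$Z{\left(o,U \right)} = 1 + U$ ($Z{\left(o,U \right)} = \left(1 + U\right) 1 = 1 + U$)
$y{\left(N \right)} = - 7 N$
$\left(-12 - Z{\left(\left(4 + 0\right)^{2},2 \right)}\right) 44 y{\left(-5 \right)} = \left(-12 - \left(1 + 2\right)\right) 44 \left(\left(-7\right) \left(-5\right)\right) = \left(-12 - 3\right) 44 \cdot 35 = \left(-15\right) 44 \cdot 35 = \left(-660\right) 35 = -23100$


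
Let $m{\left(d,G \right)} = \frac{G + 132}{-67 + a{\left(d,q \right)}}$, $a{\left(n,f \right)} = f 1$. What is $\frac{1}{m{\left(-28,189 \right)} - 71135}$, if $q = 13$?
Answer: $- \frac{18}{1280537} \approx -1.4057 \cdot 10^{-5}$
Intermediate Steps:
$a{\left(n,f \right)} = f$
$m{\left(d,G \right)} = - \frac{22}{9} - \frac{G}{54}$ ($m{\left(d,G \right)} = \frac{G + 132}{-67 + 13} = \frac{132 + G}{-54} = \left(132 + G\right) \left(- \frac{1}{54}\right) = - \frac{22}{9} - \frac{G}{54}$)
$\frac{1}{m{\left(-28,189 \right)} - 71135} = \frac{1}{\left(- \frac{22}{9} - \frac{7}{2}\right) - 71135} = \frac{1}{- \frac{107}{18} - 71135} = \frac{1}{- \frac{1280537}{18}} = - \frac{18}{1280537}$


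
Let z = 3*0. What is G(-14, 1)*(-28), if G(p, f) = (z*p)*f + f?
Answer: -28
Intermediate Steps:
z = 0
G(p, f) = f (G(p, f) = (0*p)*f + f = 0*f + f = 0 + f = f)
G(-14, 1)*(-28) = 1*(-28) = -28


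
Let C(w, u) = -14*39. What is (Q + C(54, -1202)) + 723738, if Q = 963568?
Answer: 1686760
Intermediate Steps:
C(w, u) = -546
(Q + C(54, -1202)) + 723738 = (963568 - 546) + 723738 = 963022 + 723738 = 1686760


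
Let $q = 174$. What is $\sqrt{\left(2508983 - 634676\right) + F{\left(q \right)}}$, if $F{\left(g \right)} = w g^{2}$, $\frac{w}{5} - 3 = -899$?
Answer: $i \sqrt{133762173} \approx 11566.0 i$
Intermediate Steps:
$w = -4480$ ($w = 15 + 5 \left(-899\right) = 15 - 4495 = -4480$)
$F{\left(g \right)} = - 4480 g^{2}$
$\sqrt{\left(2508983 - 634676\right) + F{\left(q \right)}} = \sqrt{\left(2508983 - 634676\right) - 4480 \cdot 174^{2}} = \sqrt{\left(2508983 - 634676\right) - 135636480} = \sqrt{1874307 - 135636480} = \sqrt{-133762173} = i \sqrt{133762173}$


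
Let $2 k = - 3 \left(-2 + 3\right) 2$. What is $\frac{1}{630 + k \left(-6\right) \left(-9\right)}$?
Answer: $\frac{1}{468} \approx 0.0021368$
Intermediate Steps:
$k = -3$ ($k = \frac{- 3 \left(-2 + 3\right) 2}{2} = \frac{\left(-3\right) 1 \cdot 2}{2} = \frac{\left(-3\right) 2}{2} = \frac{1}{2} \left(-6\right) = -3$)
$\frac{1}{630 + k \left(-6\right) \left(-9\right)} = \frac{1}{630 + \left(-3\right) \left(-6\right) \left(-9\right)} = \frac{1}{630 + 18 \left(-9\right)} = \frac{1}{630 - 162} = \frac{1}{468}$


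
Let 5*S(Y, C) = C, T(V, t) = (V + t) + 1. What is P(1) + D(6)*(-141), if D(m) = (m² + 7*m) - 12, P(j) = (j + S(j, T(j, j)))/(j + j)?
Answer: -46526/5 ≈ -9305.2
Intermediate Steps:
T(V, t) = 1 + V + t
S(Y, C) = C/5
P(j) = (⅕ + 7*j/5)/(2*j) (P(j) = (j + (1 + j + j)/5)/(j + j) = (j + (1 + 2*j)/5)/((2*j)) = (j + (⅕ + 2*j/5))*(1/(2*j)) = (⅕ + 7*j/5)*(1/(2*j)) = (⅕ + 7*j/5)/(2*j))
D(m) = -12 + m² + 7*m
P(1) + D(6)*(-141) = (⅒)*(1 + 7*1)/1 + (-12 + 6² + 7*6)*(-141) = (⅒)*1*(1 + 7) + (-12 + 36 + 42)*(-141) = (⅒)*1*8 + 66*(-141) = ⅘ - 9306 = -46526/5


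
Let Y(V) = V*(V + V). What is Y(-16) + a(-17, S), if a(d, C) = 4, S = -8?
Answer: 516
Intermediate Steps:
Y(V) = 2*V² (Y(V) = V*(2*V) = 2*V²)
Y(-16) + a(-17, S) = 2*(-16)² + 4 = 2*256 + 4 = 512 + 4 = 516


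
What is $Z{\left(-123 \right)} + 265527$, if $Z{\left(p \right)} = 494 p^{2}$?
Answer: $7739253$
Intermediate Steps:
$Z{\left(-123 \right)} + 265527 = 494 \left(-123\right)^{2} + 265527 = 494 \cdot 15129 + 265527 = 7473726 + 265527 = 7739253$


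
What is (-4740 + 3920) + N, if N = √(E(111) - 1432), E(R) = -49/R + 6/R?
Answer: -820 + I*√17648445/111 ≈ -820.0 + 37.847*I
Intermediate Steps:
E(R) = -43/R
N = I*√17648445/111 (N = √(-43/111 - 1432) = √(-158995/111) = I*√17648445/111 ≈ 37.847*I)
(-4740 + 3920) + N = (-4740 + 3920) + I*√17648445/111 = -820 + I*√17648445/111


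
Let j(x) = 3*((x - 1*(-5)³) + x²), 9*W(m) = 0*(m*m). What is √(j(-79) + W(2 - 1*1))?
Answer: √18861 ≈ 137.34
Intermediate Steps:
W(m) = 0 (W(m) = (0*(m*m))/9 = (0*m²)/9 = (⅑)*0 = 0)
j(x) = 375 + 3*x + 3*x² (j(x) = 3*((x - 1*(-125)) + x²) = 3*((x + 125) + x²) = 3*((125 + x) + x²) = 3*(125 + x + x²) = 375 + 3*x + 3*x²)
√(j(-79) + W(2 - 1*1)) = √((375 + 3*(-79) + 3*(-79)²) + 0) = √((375 - 237 + 3*6241) + 0) = √((375 - 237 + 18723) + 0) = √(18861 + 0) = √18861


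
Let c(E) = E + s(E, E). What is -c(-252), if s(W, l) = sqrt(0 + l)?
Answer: 252 - 6*I*sqrt(7) ≈ 252.0 - 15.875*I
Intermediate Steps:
s(W, l) = sqrt(l)
c(E) = E + sqrt(E)
-c(-252) = -(-252 + sqrt(-252)) = -(-252 + 6*I*sqrt(7)) = 252 - 6*I*sqrt(7)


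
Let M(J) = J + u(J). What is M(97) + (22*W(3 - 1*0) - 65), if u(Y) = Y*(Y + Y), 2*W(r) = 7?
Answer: 18927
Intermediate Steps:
W(r) = 7/2 (W(r) = (1/2)*7 = 7/2)
u(Y) = 2*Y**2 (u(Y) = Y*(2*Y) = 2*Y**2)
M(J) = J + 2*J**2
M(97) + (22*W(3 - 1*0) - 65) = 97*(1 + 2*97) + (22*(7/2) - 65) = 97*(1 + 194) + (77 - 65) = 97*195 + 12 = 18915 + 12 = 18927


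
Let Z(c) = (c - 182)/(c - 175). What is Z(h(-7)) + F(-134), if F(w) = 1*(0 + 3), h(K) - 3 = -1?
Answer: 699/173 ≈ 4.0405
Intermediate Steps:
h(K) = 2 (h(K) = 3 - 1 = 2)
Z(c) = (-182 + c)/(-175 + c)
F(w) = 3 (F(w) = 1*3 = 3)
Z(h(-7)) + F(-134) = (-182 + 2)/(-175 + 2) + 3 = -180/(-173) + 3 = -1/173*(-180) + 3 = 180/173 + 3 = 699/173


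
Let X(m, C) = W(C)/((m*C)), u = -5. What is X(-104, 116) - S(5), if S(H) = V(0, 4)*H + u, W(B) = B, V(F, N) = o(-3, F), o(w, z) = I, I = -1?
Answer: 1039/104 ≈ 9.9904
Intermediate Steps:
o(w, z) = -1
V(F, N) = -1
S(H) = -5 - H (S(H) = -H - 5 = -5 - H)
X(m, C) = 1/m (X(m, C) = C/((m*C)) = C/((C*m)) = C*(1/(C*m)) = 1/m)
X(-104, 116) - S(5) = 1/(-104) - (-5 - 1*5) = -1/104 - (-5 - 5) = -1/104 - 1*(-10) = -1/104 + 10 = 1039/104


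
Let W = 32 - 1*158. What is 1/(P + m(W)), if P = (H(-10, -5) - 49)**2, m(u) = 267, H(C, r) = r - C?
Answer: 1/2203 ≈ 0.00045393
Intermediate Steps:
W = -126 (W = 32 - 158 = -126)
P = 1936 (P = ((-5 - 1*(-10)) - 49)**2 = ((-5 + 10) - 49)**2 = (5 - 49)**2 = (-44)**2 = 1936)
1/(P + m(W)) = 1/(1936 + 267) = 1/2203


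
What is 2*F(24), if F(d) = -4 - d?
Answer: -56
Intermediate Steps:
2*F(24) = 2*(-4 - 1*24) = 2*(-4 - 24) = 2*(-28) = -56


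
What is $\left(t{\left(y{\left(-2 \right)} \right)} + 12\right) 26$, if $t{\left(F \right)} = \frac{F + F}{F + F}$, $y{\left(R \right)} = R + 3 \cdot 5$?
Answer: $338$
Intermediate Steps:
$y{\left(R \right)} = 15 + R$ ($y{\left(R \right)} = R + 15 = 15 + R$)
$t{\left(F \right)} = 1$ ($t{\left(F \right)} = \frac{2 F}{2 F} = 2 F \frac{1}{2 F} = 1$)
$\left(t{\left(y{\left(-2 \right)} \right)} + 12\right) 26 = \left(1 + 12\right) 26 = 13 \cdot 26 = 338$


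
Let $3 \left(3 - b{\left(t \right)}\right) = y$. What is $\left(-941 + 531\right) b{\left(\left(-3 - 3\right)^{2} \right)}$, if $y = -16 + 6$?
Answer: $- \frac{7790}{3} \approx -2596.7$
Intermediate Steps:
$y = -10$
$b{\left(t \right)} = \frac{19}{3}$ ($b{\left(t \right)} = 3 - - \frac{10}{3} = 3 + \frac{10}{3} = \frac{19}{3}$)
$\left(-941 + 531\right) b{\left(\left(-3 - 3\right)^{2} \right)} = \left(-941 + 531\right) \frac{19}{3} = \left(-410\right) \frac{19}{3} = - \frac{7790}{3}$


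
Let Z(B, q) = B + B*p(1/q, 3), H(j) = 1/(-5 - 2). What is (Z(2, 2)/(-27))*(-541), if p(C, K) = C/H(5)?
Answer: -2705/27 ≈ -100.19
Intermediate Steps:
H(j) = -1/7 (H(j) = 1/(-7) = -1/7)
p(C, K) = -7*C (p(C, K) = C/(-1/7) = C*(-7) = -7*C)
Z(B, q) = B - 7*B/q (Z(B, q) = B + B*(-7/q) = B - 7*B/q)
(Z(2, 2)/(-27))*(-541) = ((2*(-7 + 2)/2)/(-27))*(-541) = ((2*(1/2)*(-5))*(-1/27))*(-541) = -5*(-1/27)*(-541) = (5/27)*(-541) = -2705/27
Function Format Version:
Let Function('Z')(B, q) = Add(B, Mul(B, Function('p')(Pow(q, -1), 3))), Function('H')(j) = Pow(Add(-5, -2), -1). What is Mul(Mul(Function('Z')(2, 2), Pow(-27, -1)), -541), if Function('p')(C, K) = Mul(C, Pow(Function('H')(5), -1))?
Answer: Rational(-2705, 27) ≈ -100.19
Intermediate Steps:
Function('H')(j) = Rational(-1, 7) (Function('H')(j) = Pow(-7, -1) = Rational(-1, 7))
Function('p')(C, K) = Mul(-7, C) (Function('p')(C, K) = Mul(C, Pow(Rational(-1, 7), -1)) = Mul(C, -7) = Mul(-7, C))
Function('Z')(B, q) = Add(B, Mul(-7, B, Pow(q, -1))) (Function('Z')(B, q) = Add(B, Mul(B, Mul(-7, Pow(q, -1)))) = Add(B, Mul(-7, B, Pow(q, -1))))
Mul(Mul(Function('Z')(2, 2), Pow(-27, -1)), -541) = Mul(Mul(Mul(2, Pow(2, -1), Add(-7, 2)), Pow(-27, -1)), -541) = Mul(Mul(Mul(2, Rational(1, 2), -5), Rational(-1, 27)), -541) = Mul(Mul(-5, Rational(-1, 27)), -541) = Mul(Rational(5, 27), -541) = Rational(-2705, 27)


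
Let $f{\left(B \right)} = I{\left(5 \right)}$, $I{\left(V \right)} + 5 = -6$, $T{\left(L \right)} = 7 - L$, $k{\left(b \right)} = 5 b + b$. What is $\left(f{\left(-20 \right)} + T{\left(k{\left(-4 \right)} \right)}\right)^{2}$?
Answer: $400$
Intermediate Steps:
$k{\left(b \right)} = 6 b$
$I{\left(V \right)} = -11$ ($I{\left(V \right)} = -5 - 6 = -11$)
$f{\left(B \right)} = -11$
$\left(f{\left(-20 \right)} + T{\left(k{\left(-4 \right)} \right)}\right)^{2} = \left(-11 - \left(-7 + 6 \left(-4\right)\right)\right)^{2} = \left(-11 + \left(7 - -24\right)\right)^{2} = \left(-11 + \left(7 + 24\right)\right)^{2} = \left(-11 + 31\right)^{2} = 20^{2} = 400$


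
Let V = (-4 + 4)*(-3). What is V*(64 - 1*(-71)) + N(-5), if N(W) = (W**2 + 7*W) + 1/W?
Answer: -51/5 ≈ -10.200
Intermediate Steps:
V = 0 (V = 0*(-3) = 0)
N(W) = 1/W + W**2 + 7*W
V*(64 - 1*(-71)) + N(-5) = 0*(64 - 1*(-71)) + (1 + (-5)**2*(7 - 5))/(-5) = 0*(64 + 71) - (1 + 25*2)/5 = 0*135 - (1 + 50)/5 = 0 - 1/5*51 = 0 - 51/5 = -51/5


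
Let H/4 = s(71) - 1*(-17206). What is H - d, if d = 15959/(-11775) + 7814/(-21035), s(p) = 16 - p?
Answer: 3398551046183/49537425 ≈ 68606.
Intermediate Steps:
d = -85541483/49537425 (d = 15959*(-1/11775) + 7814*(-1/21035) = -15959/11775 - 7814/21035 = -85541483/49537425 ≈ -1.7268)
H = 68604 (H = 4*((16 - 1*71) - 1*(-17206)) = 4*((16 - 71) + 17206) = 4*(-55 + 17206) = 4*17151 = 68604)
H - d = 68604 - 1*(-85541483/49537425) = 68604 + 85541483/49537425 = 3398551046183/49537425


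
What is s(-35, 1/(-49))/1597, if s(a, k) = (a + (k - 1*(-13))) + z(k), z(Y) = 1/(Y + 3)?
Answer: -155133/11424938 ≈ -0.013578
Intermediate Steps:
z(Y) = 1/(3 + Y)
s(a, k) = 13 + a + k + 1/(3 + k) (s(a, k) = (a + (k - 1*(-13))) + 1/(3 + k) = (a + (k + 13)) + 1/(3 + k) = (a + (13 + k)) + 1/(3 + k) = (13 + a + k) + 1/(3 + k) = 13 + a + k + 1/(3 + k))
s(-35, 1/(-49))/1597 = ((1 + (3 + 1/(-49))*(13 - 35 + 1/(-49)))/(3 + 1/(-49)))/1597 = ((1 + (3 - 1/49)*(13 - 35 - 1/49))/(3 - 1/49))*(1/1597) = ((1 + (146/49)*(-1079/49))/(146/49))*(1/1597) = (49*(1 - 157534/2401)/146)*(1/1597) = ((49/146)*(-155133/2401))*(1/1597) = -155133/7154*1/1597 = -155133/11424938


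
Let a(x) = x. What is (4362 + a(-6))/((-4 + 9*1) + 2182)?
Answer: 484/243 ≈ 1.9918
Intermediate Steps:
(4362 + a(-6))/((-4 + 9*1) + 2182) = (4362 - 6)/((-4 + 9*1) + 2182) = 4356/((-4 + 9) + 2182) = 4356/(5 + 2182) = 4356/2187 = 4356*(1/2187) = 484/243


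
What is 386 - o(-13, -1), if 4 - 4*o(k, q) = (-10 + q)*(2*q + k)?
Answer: 1705/4 ≈ 426.25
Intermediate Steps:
o(k, q) = 1 - (-10 + q)*(k + 2*q)/4 (o(k, q) = 1 - (-10 + q)*(2*q + k)/4 = 1 - (-10 + q)*(k + 2*q)/4)
386 - o(-13, -1) = 386 - (1 + 5*(-1) - 1/2*(-1)**2 + (5/2)*(-13) - 1/4*(-13)*(-1)) = 386 - (1 - 5 - 1/2*1 - 65/2 - 13/4) = 386 - (1 - 5 - 1/2 - 65/2 - 13/4) = 386 - 1*(-161/4) = 386 + 161/4 = 1705/4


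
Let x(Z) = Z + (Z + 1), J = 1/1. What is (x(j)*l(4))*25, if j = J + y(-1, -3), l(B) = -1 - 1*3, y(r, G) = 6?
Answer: -1500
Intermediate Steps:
J = 1
l(B) = -4 (l(B) = -1 - 3 = -4)
j = 7 (j = 1 + 6 = 7)
x(Z) = 1 + 2*Z (x(Z) = Z + (1 + Z) = 1 + 2*Z)
(x(j)*l(4))*25 = ((1 + 2*7)*(-4))*25 = ((1 + 14)*(-4))*25 = (15*(-4))*25 = -60*25 = -1500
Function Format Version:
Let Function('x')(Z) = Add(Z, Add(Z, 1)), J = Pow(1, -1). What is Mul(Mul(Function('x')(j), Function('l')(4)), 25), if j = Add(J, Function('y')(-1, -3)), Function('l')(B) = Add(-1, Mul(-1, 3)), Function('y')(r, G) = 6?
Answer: -1500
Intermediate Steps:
J = 1
Function('l')(B) = -4 (Function('l')(B) = Add(-1, -3) = -4)
j = 7 (j = Add(1, 6) = 7)
Function('x')(Z) = Add(1, Mul(2, Z)) (Function('x')(Z) = Add(Z, Add(1, Z)) = Add(1, Mul(2, Z)))
Mul(Mul(Function('x')(j), Function('l')(4)), 25) = Mul(Mul(Add(1, Mul(2, 7)), -4), 25) = Mul(Mul(Add(1, 14), -4), 25) = Mul(Mul(15, -4), 25) = Mul(-60, 25) = -1500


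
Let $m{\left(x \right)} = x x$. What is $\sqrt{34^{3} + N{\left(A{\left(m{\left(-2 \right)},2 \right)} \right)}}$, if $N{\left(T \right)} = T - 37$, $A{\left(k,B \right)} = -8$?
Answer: $\sqrt{39259} \approx 198.14$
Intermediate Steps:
$m{\left(x \right)} = x^{2}$
$N{\left(T \right)} = -37 + T$ ($N{\left(T \right)} = T - 37 = -37 + T$)
$\sqrt{34^{3} + N{\left(A{\left(m{\left(-2 \right)},2 \right)} \right)}} = \sqrt{34^{3} - 45} = \sqrt{39304 - 45} = \sqrt{39259}$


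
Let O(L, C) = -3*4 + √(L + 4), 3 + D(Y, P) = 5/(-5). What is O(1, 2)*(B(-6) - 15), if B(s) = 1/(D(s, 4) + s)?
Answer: 906/5 - 151*√5/10 ≈ 147.44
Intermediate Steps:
D(Y, P) = -4 (D(Y, P) = -3 + 5/(-5) = -3 + 5*(-⅕) = -3 - 1 = -4)
B(s) = 1/(-4 + s)
O(L, C) = -12 + √(4 + L)
O(1, 2)*(B(-6) - 15) = (-12 + √(4 + 1))*(1/(-4 - 6) - 15) = (-12 + √5)*(1/(-10) - 15) = (-12 + √5)*(-⅒ - 15) = (-12 + √5)*(-151/10) = 906/5 - 151*√5/10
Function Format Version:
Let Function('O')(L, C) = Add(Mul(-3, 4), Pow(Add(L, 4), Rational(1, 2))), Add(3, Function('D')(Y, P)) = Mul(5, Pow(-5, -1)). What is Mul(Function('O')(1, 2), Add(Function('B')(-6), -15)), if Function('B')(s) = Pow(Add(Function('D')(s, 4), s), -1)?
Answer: Add(Rational(906, 5), Mul(Rational(-151, 10), Pow(5, Rational(1, 2)))) ≈ 147.44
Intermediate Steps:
Function('D')(Y, P) = -4 (Function('D')(Y, P) = Add(-3, Mul(5, Pow(-5, -1))) = Add(-3, Mul(5, Rational(-1, 5))) = Add(-3, -1) = -4)
Function('B')(s) = Pow(Add(-4, s), -1)
Function('O')(L, C) = Add(-12, Pow(Add(4, L), Rational(1, 2)))
Mul(Function('O')(1, 2), Add(Function('B')(-6), -15)) = Mul(Add(-12, Pow(Add(4, 1), Rational(1, 2))), Add(Pow(Add(-4, -6), -1), -15)) = Mul(Add(-12, Pow(5, Rational(1, 2))), Add(Pow(-10, -1), -15)) = Mul(Add(-12, Pow(5, Rational(1, 2))), Add(Rational(-1, 10), -15)) = Mul(Add(-12, Pow(5, Rational(1, 2))), Rational(-151, 10)) = Add(Rational(906, 5), Mul(Rational(-151, 10), Pow(5, Rational(1, 2))))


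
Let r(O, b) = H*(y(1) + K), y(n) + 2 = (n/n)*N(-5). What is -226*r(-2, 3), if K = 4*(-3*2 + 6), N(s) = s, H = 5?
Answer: 7910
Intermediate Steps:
y(n) = -7 (y(n) = -2 + (n/n)*(-5) = -2 + 1*(-5) = -2 - 5 = -7)
K = 0 (K = 4*(-6 + 6) = 4*0 = 0)
r(O, b) = -35 (r(O, b) = 5*(-7 + 0) = 5*(-7) = -35)
-226*r(-2, 3) = -226*(-35) = 7910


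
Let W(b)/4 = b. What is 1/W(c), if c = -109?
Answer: -1/436 ≈ -0.0022936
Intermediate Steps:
W(b) = 4*b
1/W(c) = 1/(4*(-109)) = 1/(-436) = -1/436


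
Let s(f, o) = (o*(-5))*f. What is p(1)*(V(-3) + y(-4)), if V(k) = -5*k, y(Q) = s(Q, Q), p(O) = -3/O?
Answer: 195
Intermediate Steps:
s(f, o) = -5*f*o (s(f, o) = (-5*o)*f = -5*f*o)
y(Q) = -5*Q² (y(Q) = -5*Q*Q = -5*Q²)
p(1)*(V(-3) + y(-4)) = (-3/1)*(-5*(-3) - 5*(-4)²) = (-3*1)*(15 - 5*16) = -3*(15 - 80) = -3*(-65) = 195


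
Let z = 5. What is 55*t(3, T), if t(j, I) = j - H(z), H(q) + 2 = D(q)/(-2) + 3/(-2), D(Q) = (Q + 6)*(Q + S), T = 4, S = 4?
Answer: 3080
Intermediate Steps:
D(Q) = (4 + Q)*(6 + Q) (D(Q) = (Q + 6)*(Q + 4) = (6 + Q)*(4 + Q) = (4 + Q)*(6 + Q))
H(q) = -31/2 - 5*q - q**2/2 (H(q) = -2 + ((24 + q**2 + 10*q)/(-2) + 3/(-2)) = -2 + ((24 + q**2 + 10*q)*(-1/2) + 3*(-1/2)) = -2 + ((-12 - 5*q - q**2/2) - 3/2) = -2 + (-27/2 - 5*q - q**2/2) = -31/2 - 5*q - q**2/2)
t(j, I) = 53 + j (t(j, I) = j - (-31/2 - 5*5 - 1/2*5**2) = j - (-31/2 - 25 - 1/2*25) = j - (-31/2 - 25 - 25/2) = j - 1*(-53) = j + 53 = 53 + j)
55*t(3, T) = 55*(53 + 3) = 55*56 = 3080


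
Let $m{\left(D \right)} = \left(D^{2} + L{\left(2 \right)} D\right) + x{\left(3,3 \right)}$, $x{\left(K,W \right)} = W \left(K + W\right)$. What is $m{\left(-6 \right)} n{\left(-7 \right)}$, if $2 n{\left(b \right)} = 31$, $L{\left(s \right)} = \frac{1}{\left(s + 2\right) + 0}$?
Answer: $\frac{3255}{4} \approx 813.75$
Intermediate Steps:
$L{\left(s \right)} = \frac{1}{2 + s}$ ($L{\left(s \right)} = \frac{1}{\left(2 + s\right) + 0} = \frac{1}{2 + s}$)
$n{\left(b \right)} = \frac{31}{2}$ ($n{\left(b \right)} = \frac{1}{2} \cdot 31 = \frac{31}{2}$)
$m{\left(D \right)} = 18 + D^{2} + \frac{D}{4}$ ($m{\left(D \right)} = \left(D^{2} + \frac{D}{2 + 2}\right) + 3 \left(3 + 3\right) = \left(D^{2} + \frac{D}{4}\right) + 3 \cdot 6 = \left(D^{2} + \frac{D}{4}\right) + 18 = 18 + D^{2} + \frac{D}{4}$)
$m{\left(-6 \right)} n{\left(-7 \right)} = \left(18 + \left(-6\right)^{2} + \frac{1}{4} \left(-6\right)\right) \frac{31}{2} = \left(18 + 36 - \frac{3}{2}\right) \frac{31}{2} = \frac{105}{2} \cdot \frac{31}{2} = \frac{3255}{4}$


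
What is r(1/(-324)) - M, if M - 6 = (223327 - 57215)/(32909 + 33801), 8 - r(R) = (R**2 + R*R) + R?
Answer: -852598693/1750737240 ≈ -0.48699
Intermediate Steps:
r(R) = 8 - R - 2*R**2 (r(R) = 8 - ((R**2 + R*R) + R) = 8 - ((R**2 + R**2) + R) = 8 - (2*R**2 + R) = 8 - (R + 2*R**2) = 8 + (-R - 2*R**2) = 8 - R - 2*R**2)
M = 283186/33355 (M = 6 + (223327 - 57215)/(32909 + 33801) = 6 + 166112/66710 = 6 + 166112*(1/66710) = 6 + 83056/33355 = 283186/33355 ≈ 8.4901)
r(1/(-324)) - M = (8 - 1/(-324) - 2*(1/(-324))**2) - 1*283186/33355 = (8 - 1*(-1/324) - 2*(-1/324)**2) - 283186/33355 = (8 + 1/324 - 2*1/104976) - 283186/33355 = (8 + 1/324 - 1/52488) - 283186/33355 = 420065/52488 - 283186/33355 = -852598693/1750737240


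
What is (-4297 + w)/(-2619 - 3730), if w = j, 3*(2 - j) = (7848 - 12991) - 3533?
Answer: 1403/6349 ≈ 0.22098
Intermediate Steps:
j = 2894 (j = 2 - ((7848 - 12991) - 3533)/3 = 2 - (-5143 - 3533)/3 = 2 - ⅓*(-8676) = 2 + 2892 = 2894)
w = 2894
(-4297 + w)/(-2619 - 3730) = (-4297 + 2894)/(-2619 - 3730) = -1403/(-6349) = -1403*(-1/6349) = 1403/6349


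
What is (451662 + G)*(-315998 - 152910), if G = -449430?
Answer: -1046602656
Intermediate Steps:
(451662 + G)*(-315998 - 152910) = (451662 - 449430)*(-315998 - 152910) = 2232*(-468908) = -1046602656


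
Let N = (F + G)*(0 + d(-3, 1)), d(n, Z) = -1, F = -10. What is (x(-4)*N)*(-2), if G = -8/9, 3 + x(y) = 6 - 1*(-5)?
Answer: -1568/9 ≈ -174.22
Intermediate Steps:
x(y) = 8 (x(y) = -3 + (6 - 1*(-5)) = -3 + (6 + 5) = -3 + 11 = 8)
G = -8/9 (G = -8*1/9 = -8/9 ≈ -0.88889)
N = 98/9 (N = (-10 - 8/9)*(0 - 1) = -98/9*(-1) = 98/9 ≈ 10.889)
(x(-4)*N)*(-2) = (8*(98/9))*(-2) = (784/9)*(-2) = -1568/9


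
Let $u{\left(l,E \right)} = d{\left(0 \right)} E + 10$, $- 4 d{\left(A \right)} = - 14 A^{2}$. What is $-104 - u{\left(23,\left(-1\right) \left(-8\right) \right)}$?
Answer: $-114$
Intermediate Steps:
$d{\left(A \right)} = \frac{7 A^{2}}{2}$ ($d{\left(A \right)} = - \frac{\left(-14\right) A^{2}}{4} = \frac{7 A^{2}}{2}$)
$u{\left(l,E \right)} = 10$ ($u{\left(l,E \right)} = \frac{7 \cdot 0^{2}}{2} E + 10 = \frac{7}{2} \cdot 0 E + 10 = 0 E + 10 = 0 + 10 = 10$)
$-104 - u{\left(23,\left(-1\right) \left(-8\right) \right)} = -104 - 10 = -114$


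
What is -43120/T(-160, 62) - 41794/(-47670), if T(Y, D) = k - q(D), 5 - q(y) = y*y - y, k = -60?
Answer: -45242431/4218795 ≈ -10.724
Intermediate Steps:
q(y) = 5 + y - y² (q(y) = 5 - (y*y - y) = 5 - (y² - y) = 5 + (y - y²) = 5 + y - y²)
T(Y, D) = -65 + D² - D (T(Y, D) = -60 - (5 + D - D²) = -60 + (-5 + D² - D) = -65 + D² - D)
-43120/T(-160, 62) - 41794/(-47670) = -43120/(-65 + 62² - 1*62) - 41794/(-47670) = -43120/(-65 + 3844 - 62) - 41794*(-1/47670) = -43120/3717 + 20897/23835 = -43120*1/3717 + 20897/23835 = -6160/531 + 20897/23835 = -45242431/4218795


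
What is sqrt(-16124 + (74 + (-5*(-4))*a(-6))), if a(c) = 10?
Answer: 5*I*sqrt(634) ≈ 125.9*I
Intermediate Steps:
sqrt(-16124 + (74 + (-5*(-4))*a(-6))) = sqrt(-16124 + (74 - 5*(-4)*10)) = sqrt(-16124 + (74 + 20*10)) = sqrt(-16124 + (74 + 200)) = sqrt(-16124 + 274) = sqrt(-15850) = 5*I*sqrt(634)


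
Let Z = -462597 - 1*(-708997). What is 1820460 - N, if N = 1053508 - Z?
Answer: 1013352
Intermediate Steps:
Z = 246400 (Z = -462597 + 708997 = 246400)
N = 807108 (N = 1053508 - 1*246400 = 1053508 - 246400 = 807108)
1820460 - N = 1820460 - 1*807108 = 1820460 - 807108 = 1013352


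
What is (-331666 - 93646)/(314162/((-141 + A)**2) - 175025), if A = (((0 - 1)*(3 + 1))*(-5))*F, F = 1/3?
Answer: 69074496608/28422807767 ≈ 2.4302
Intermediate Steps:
F = 1/3 ≈ 0.33333
A = 20/3 (A = (((0 - 1)*(3 + 1))*(-5))*(1/3) = (-1*4*(-5))*(1/3) = -4*(-5)*(1/3) = 20*(1/3) = 20/3 ≈ 6.6667)
(-331666 - 93646)/(314162/((-141 + A)**2) - 175025) = (-331666 - 93646)/(314162/((-141 + 20/3)**2) - 175025) = -425312/(314162/((-403/3)**2) - 175025) = -425312/(314162/(162409/9) - 175025) = -425312/(314162*(9/162409) - 175025) = -425312/(2827458/162409 - 175025) = -425312/(-28422807767/162409) = -425312*(-162409/28422807767) = 69074496608/28422807767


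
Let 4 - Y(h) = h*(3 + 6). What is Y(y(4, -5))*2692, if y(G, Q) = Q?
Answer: 131908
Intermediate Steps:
Y(h) = 4 - 9*h (Y(h) = 4 - h*(3 + 6) = 4 - h*9 = 4 - 9*h)
Y(y(4, -5))*2692 = (4 - 9*(-5))*2692 = (4 + 45)*2692 = 49*2692 = 131908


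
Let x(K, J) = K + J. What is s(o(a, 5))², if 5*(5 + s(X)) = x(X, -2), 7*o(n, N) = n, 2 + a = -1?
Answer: 36864/1225 ≈ 30.093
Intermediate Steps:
a = -3 (a = -2 - 1 = -3)
o(n, N) = n/7
x(K, J) = J + K
s(X) = -27/5 + X/5 (s(X) = -5 + (-2 + X)/5 = -5 + (-⅖ + X/5) = -27/5 + X/5)
s(o(a, 5))² = (-27/5 + ((⅐)*(-3))/5)² = (-27/5 + (⅕)*(-3/7))² = (-27/5 - 3/35)² = (-192/35)² = 36864/1225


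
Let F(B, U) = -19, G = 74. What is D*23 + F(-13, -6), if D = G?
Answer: 1683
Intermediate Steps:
D = 74
D*23 + F(-13, -6) = 74*23 - 19 = 1702 - 19 = 1683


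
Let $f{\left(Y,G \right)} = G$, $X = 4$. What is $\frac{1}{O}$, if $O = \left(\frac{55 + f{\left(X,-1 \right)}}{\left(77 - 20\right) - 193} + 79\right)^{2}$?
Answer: $\frac{4624}{28569025} \approx 0.00016185$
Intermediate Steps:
$O = \frac{28569025}{4624}$ ($O = \left(\frac{55 - 1}{\left(77 - 20\right) - 193} + 79\right)^{2} = \left(\frac{54}{\left(77 - 20\right) - 193} + 79\right)^{2} = \left(\frac{54}{57 - 193} + 79\right)^{2} = \left(\frac{54}{-136} + 79\right)^{2} = \left(54 \left(- \frac{1}{136}\right) + 79\right)^{2} = \left(- \frac{27}{68} + 79\right)^{2} = \left(\frac{5345}{68}\right)^{2} = \frac{28569025}{4624} \approx 6178.4$)
$\frac{1}{O} = \frac{1}{\frac{28569025}{4624}} = \frac{4624}{28569025}$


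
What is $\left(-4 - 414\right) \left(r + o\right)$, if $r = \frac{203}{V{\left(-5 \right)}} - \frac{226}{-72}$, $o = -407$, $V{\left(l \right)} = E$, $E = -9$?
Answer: $\frac{1069453}{6} \approx 1.7824 \cdot 10^{5}$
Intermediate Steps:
$V{\left(l \right)} = -9$
$r = - \frac{233}{12}$ ($r = \frac{203}{-9} - \frac{226}{-72} = 203 \left(- \frac{1}{9}\right) - - \frac{113}{36} = - \frac{203}{9} + \frac{113}{36} = - \frac{233}{12} \approx -19.417$)
$\left(-4 - 414\right) \left(r + o\right) = \left(-4 - 414\right) \left(- \frac{233}{12} - 407\right) = \left(-418\right) \left(- \frac{5117}{12}\right) = \frac{1069453}{6}$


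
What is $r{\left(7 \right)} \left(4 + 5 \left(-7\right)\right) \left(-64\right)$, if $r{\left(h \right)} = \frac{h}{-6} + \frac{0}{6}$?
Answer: $- \frac{6944}{3} \approx -2314.7$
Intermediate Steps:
$r{\left(h \right)} = - \frac{h}{6}$ ($r{\left(h \right)} = h \left(- \frac{1}{6}\right) + 0 \cdot \frac{1}{6} = - \frac{h}{6} + 0 = - \frac{h}{6}$)
$r{\left(7 \right)} \left(4 + 5 \left(-7\right)\right) \left(-64\right) = \left(- \frac{1}{6}\right) 7 \left(4 + 5 \left(-7\right)\right) \left(-64\right) = - \frac{7 \left(4 - 35\right)}{6} \left(-64\right) = \left(- \frac{7}{6}\right) \left(-31\right) \left(-64\right) = \frac{217}{6} \left(-64\right) = - \frac{6944}{3}$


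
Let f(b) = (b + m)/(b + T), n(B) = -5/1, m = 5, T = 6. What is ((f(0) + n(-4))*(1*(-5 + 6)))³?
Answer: -15625/216 ≈ -72.338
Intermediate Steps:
n(B) = -5 (n(B) = -5*1 = -5)
f(b) = (5 + b)/(6 + b) (f(b) = (b + 5)/(b + 6) = (5 + b)/(6 + b))
((f(0) + n(-4))*(1*(-5 + 6)))³ = (((5 + 0)/(6 + 0) - 5)*(1*(-5 + 6)))³ = ((5/6 - 5)*(1*1))³ = (((⅙)*5 - 5)*1)³ = ((⅚ - 5)*1)³ = (-25/6*1)³ = (-25/6)³ = -15625/216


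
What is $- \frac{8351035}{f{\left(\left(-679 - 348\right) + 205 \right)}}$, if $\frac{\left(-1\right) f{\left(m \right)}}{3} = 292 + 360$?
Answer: $\frac{8351035}{1956} \approx 4269.4$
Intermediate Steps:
$f{\left(m \right)} = -1956$ ($f{\left(m \right)} = - 3 \left(292 + 360\right) = \left(-3\right) 652 = -1956$)
$- \frac{8351035}{f{\left(\left(-679 - 348\right) + 205 \right)}} = - \frac{8351035}{-1956} = \left(-8351035\right) \left(- \frac{1}{1956}\right) = \frac{8351035}{1956}$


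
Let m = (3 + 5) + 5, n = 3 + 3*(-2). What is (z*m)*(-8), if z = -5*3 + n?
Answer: 1872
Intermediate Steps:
n = -3 (n = 3 - 6 = -3)
z = -18 (z = -5*3 - 3 = -15 - 3 = -18)
m = 13 (m = 8 + 5 = 13)
(z*m)*(-8) = -18*13*(-8) = -234*(-8) = 1872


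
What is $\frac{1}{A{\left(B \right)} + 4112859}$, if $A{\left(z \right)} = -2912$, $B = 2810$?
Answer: $\frac{1}{4109947} \approx 2.4331 \cdot 10^{-7}$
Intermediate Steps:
$\frac{1}{A{\left(B \right)} + 4112859} = \frac{1}{-2912 + 4112859} = \frac{1}{4109947}$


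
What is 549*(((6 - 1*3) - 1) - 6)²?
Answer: 8784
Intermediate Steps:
549*(((6 - 1*3) - 1) - 6)² = 549*(((6 - 3) - 1) - 6)² = 549*((3 - 1) - 6)² = 549*(2 - 6)² = 549*(-4)² = 549*16 = 8784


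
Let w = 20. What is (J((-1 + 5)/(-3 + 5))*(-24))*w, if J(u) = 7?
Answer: -3360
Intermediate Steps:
(J((-1 + 5)/(-3 + 5))*(-24))*w = (7*(-24))*20 = -168*20 = -3360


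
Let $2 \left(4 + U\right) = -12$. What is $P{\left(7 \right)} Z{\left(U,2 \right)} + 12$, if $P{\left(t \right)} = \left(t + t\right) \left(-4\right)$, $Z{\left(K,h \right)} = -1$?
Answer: $68$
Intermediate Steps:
$U = -10$ ($U = -4 + \frac{1}{2} \left(-12\right) = -4 - 6 = -10$)
$P{\left(t \right)} = - 8 t$ ($P{\left(t \right)} = 2 t \left(-4\right) = - 8 t$)
$P{\left(7 \right)} Z{\left(U,2 \right)} + 12 = \left(-8\right) 7 \left(-1\right) + 12 = \left(-56\right) \left(-1\right) + 12 = 56 + 12 = 68$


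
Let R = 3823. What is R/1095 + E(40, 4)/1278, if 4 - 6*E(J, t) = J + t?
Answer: 2439247/699705 ≈ 3.4861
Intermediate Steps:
E(J, t) = ⅔ - J/6 - t/6 (E(J, t) = ⅔ - (J + t)/6 = ⅔ + (-J/6 - t/6) = ⅔ - J/6 - t/6)
R/1095 + E(40, 4)/1278 = 3823/1095 + (⅔ - ⅙*40 - ⅙*4)/1278 = 3823*(1/1095) + (⅔ - 20/3 - ⅔)*(1/1278) = 3823/1095 - 20/3*1/1278 = 3823/1095 - 10/1917 = 2439247/699705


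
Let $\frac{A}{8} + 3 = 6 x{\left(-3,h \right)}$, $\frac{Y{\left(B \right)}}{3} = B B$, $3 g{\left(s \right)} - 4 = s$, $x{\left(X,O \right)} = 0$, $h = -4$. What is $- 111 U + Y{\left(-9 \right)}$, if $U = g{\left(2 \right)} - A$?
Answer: $-2643$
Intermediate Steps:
$g{\left(s \right)} = \frac{4}{3} + \frac{s}{3}$
$Y{\left(B \right)} = 3 B^{2}$ ($Y{\left(B \right)} = 3 B B = 3 B^{2}$)
$A = -24$ ($A = -24 + 8 \cdot 6 \cdot 0 = -24 + 8 \cdot 0 = -24 + 0 = -24$)
$U = 26$ ($U = \left(\frac{4}{3} + \frac{1}{3} \cdot 2\right) - -24 = \left(\frac{4}{3} + \frac{2}{3}\right) + 24 = 2 + 24 = 26$)
$- 111 U + Y{\left(-9 \right)} = \left(-111\right) 26 + 3 \left(-9\right)^{2} = -2886 + 3 \cdot 81 = -2886 + 243 = -2643$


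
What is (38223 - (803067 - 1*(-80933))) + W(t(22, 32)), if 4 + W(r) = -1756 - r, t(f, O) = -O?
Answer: -847505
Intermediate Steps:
W(r) = -1760 - r (W(r) = -4 + (-1756 - r) = -1760 - r)
(38223 - (803067 - 1*(-80933))) + W(t(22, 32)) = (38223 - (803067 - 1*(-80933))) + (-1760 - (-1)*32) = (38223 - (803067 + 80933)) + (-1760 - 1*(-32)) = (38223 - 1*884000) + (-1760 + 32) = (38223 - 884000) - 1728 = -845777 - 1728 = -847505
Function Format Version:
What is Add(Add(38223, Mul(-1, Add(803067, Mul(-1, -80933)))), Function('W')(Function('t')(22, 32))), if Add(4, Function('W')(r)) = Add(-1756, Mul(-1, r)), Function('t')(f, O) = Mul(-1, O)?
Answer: -847505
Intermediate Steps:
Function('W')(r) = Add(-1760, Mul(-1, r)) (Function('W')(r) = Add(-4, Add(-1756, Mul(-1, r))) = Add(-1760, Mul(-1, r)))
Add(Add(38223, Mul(-1, Add(803067, Mul(-1, -80933)))), Function('W')(Function('t')(22, 32))) = Add(Add(38223, Mul(-1, Add(803067, Mul(-1, -80933)))), Add(-1760, Mul(-1, Mul(-1, 32)))) = Add(Add(38223, Mul(-1, Add(803067, 80933))), Add(-1760, Mul(-1, -32))) = Add(Add(38223, Mul(-1, 884000)), Add(-1760, 32)) = Add(Add(38223, -884000), -1728) = Add(-845777, -1728) = -847505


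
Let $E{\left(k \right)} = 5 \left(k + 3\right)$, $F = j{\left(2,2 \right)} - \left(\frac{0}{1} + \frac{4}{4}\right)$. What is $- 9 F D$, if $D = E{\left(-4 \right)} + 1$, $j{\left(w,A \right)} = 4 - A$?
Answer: $36$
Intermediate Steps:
$F = 1$ ($F = \left(4 - 2\right) - \left(\frac{0}{1} + \frac{4}{4}\right) = \left(4 - 2\right) - \left(0 \cdot 1 + 4 \cdot \frac{1}{4}\right) = 2 - \left(0 + 1\right) = 2 - 1 = 1$)
$E{\left(k \right)} = 15 + 5 k$ ($E{\left(k \right)} = 5 \left(3 + k\right) = 15 + 5 k$)
$D = -4$ ($D = \left(15 + 5 \left(-4\right)\right) + 1 = \left(15 - 20\right) + 1 = -5 + 1 = -4$)
$- 9 F D = \left(-9\right) 1 \left(-4\right) = \left(-9\right) \left(-4\right) = 36$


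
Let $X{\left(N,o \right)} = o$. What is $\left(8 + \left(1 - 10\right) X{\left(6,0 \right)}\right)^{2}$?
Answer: $64$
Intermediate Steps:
$\left(8 + \left(1 - 10\right) X{\left(6,0 \right)}\right)^{2} = \left(8 + \left(1 - 10\right) 0\right)^{2} = \left(8 - 0\right)^{2} = \left(8 + 0\right)^{2} = 8^{2} = 64$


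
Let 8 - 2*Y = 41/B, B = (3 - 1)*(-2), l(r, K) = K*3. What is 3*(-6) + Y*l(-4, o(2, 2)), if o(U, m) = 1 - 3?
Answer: -291/4 ≈ -72.750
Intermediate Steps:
o(U, m) = -2
l(r, K) = 3*K
B = -4 (B = 2*(-2) = -4)
Y = 73/8 (Y = 4 - 41/(2*(-4)) = 4 - 41*(-1)/(2*4) = 4 - ½*(-41/4) = 4 + 41/8 = 73/8 ≈ 9.1250)
3*(-6) + Y*l(-4, o(2, 2)) = 3*(-6) + 73*(3*(-2))/8 = -18 + (73/8)*(-6) = -18 - 219/4 = -291/4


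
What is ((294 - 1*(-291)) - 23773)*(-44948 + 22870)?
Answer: 511944664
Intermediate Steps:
((294 - 1*(-291)) - 23773)*(-44948 + 22870) = ((294 + 291) - 23773)*(-22078) = (585 - 23773)*(-22078) = -23188*(-22078) = 511944664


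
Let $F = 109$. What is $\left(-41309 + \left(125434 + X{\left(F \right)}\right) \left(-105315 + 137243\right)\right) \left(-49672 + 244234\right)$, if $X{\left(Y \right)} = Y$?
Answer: $779862007554390$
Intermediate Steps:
$\left(-41309 + \left(125434 + X{\left(F \right)}\right) \left(-105315 + 137243\right)\right) \left(-49672 + 244234\right) = \left(-41309 + \left(125434 + 109\right) \left(-105315 + 137243\right)\right) \left(-49672 + 244234\right) = \left(-41309 + 125543 \cdot 31928\right) 194562 = \left(-41309 + 4008336904\right) 194562 = 4008295595 \cdot 194562 = 779862007554390$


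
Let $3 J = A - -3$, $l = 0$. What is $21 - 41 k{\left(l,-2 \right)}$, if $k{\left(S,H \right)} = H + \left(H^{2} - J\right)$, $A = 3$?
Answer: $21$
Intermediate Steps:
$J = 2$ ($J = \frac{3 - -3}{3} = \frac{3 + 3}{3} = \frac{1}{3} \cdot 6 = 2$)
$k{\left(S,H \right)} = -2 + H + H^{2}$ ($k{\left(S,H \right)} = H + \left(H^{2} - 2\right) = H + \left(-2 + H^{2}\right) = -2 + H + H^{2}$)
$21 - 41 k{\left(l,-2 \right)} = 21 - 41 \left(-2 - 2 + \left(-2\right)^{2}\right) = 21 - 41 \left(-2 - 2 + 4\right) = 21 - 0 = 21 + 0 = 21$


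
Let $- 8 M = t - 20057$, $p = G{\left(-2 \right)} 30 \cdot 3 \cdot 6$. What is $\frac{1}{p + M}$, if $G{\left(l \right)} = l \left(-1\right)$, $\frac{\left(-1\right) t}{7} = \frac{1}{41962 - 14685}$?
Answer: $\frac{54554}{195692019} \approx 0.00027877$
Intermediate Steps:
$t = - \frac{7}{27277}$ ($t = - \frac{7}{41962 - 14685} = - \frac{7}{27277} \approx -0.00025663$)
$G{\left(l \right)} = - l$
$p = 1080$ ($p = \left(-1\right) \left(-2\right) 30 \cdot 3 \cdot 6 = 2 \cdot 30 \cdot 18 = 60 \cdot 18 = 1080$)
$M = \frac{136773699}{54554}$ ($M = - \frac{- \frac{7}{27277} - 20057}{8} = \left(- \frac{1}{8}\right) \left(- \frac{547094796}{27277}\right) = \frac{136773699}{54554} \approx 2507.1$)
$\frac{1}{p + M} = \frac{1}{1080 + \frac{136773699}{54554}} = \frac{1}{\frac{195692019}{54554}} = \frac{54554}{195692019}$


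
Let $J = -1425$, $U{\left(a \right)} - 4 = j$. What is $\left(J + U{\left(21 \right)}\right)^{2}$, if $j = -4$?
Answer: $2030625$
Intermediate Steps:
$U{\left(a \right)} = 0$ ($U{\left(a \right)} = 4 - 4 = 0$)
$\left(J + U{\left(21 \right)}\right)^{2} = \left(-1425 + 0\right)^{2} = \left(-1425\right)^{2} = 2030625$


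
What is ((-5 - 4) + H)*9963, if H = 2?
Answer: -69741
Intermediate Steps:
((-5 - 4) + H)*9963 = ((-5 - 4) + 2)*9963 = (-9 + 2)*9963 = -7*9963 = -69741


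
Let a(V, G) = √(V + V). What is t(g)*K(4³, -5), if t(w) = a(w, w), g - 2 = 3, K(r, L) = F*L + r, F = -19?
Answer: 159*√10 ≈ 502.80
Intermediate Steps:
K(r, L) = r - 19*L (K(r, L) = -19*L + r = r - 19*L)
g = 5 (g = 2 + 3 = 5)
a(V, G) = √2*√V (a(V, G) = √(2*V) = √2*√V)
t(w) = √2*√w
t(g)*K(4³, -5) = (√2*√5)*(4³ - 19*(-5)) = √10*(64 + 95) = √10*159 = 159*√10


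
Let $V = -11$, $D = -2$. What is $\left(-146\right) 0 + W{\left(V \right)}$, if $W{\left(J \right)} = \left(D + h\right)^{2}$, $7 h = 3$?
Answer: $\frac{121}{49} \approx 2.4694$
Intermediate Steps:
$h = \frac{3}{7}$ ($h = \frac{1}{7} \cdot 3 = \frac{3}{7} \approx 0.42857$)
$W{\left(J \right)} = \frac{121}{49}$ ($W{\left(J \right)} = \left(-2 + \frac{3}{7}\right)^{2} = \left(- \frac{11}{7}\right)^{2} = \frac{121}{49}$)
$\left(-146\right) 0 + W{\left(V \right)} = \left(-146\right) 0 + \frac{121}{49} = 0 + \frac{121}{49} = \frac{121}{49}$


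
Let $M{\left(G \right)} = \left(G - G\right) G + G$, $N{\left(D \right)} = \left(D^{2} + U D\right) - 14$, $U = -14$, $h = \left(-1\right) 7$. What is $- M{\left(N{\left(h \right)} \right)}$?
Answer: $-133$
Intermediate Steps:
$h = -7$
$N{\left(D \right)} = -14 + D^{2} - 14 D$ ($N{\left(D \right)} = \left(D^{2} - 14 D\right) - 14 = -14 + D^{2} - 14 D$)
$M{\left(G \right)} = G$ ($M{\left(G \right)} = 0 G + G = 0 + G = G$)
$- M{\left(N{\left(h \right)} \right)} = - (-14 + \left(-7\right)^{2} - -98) = - (-14 + 49 + 98) = \left(-1\right) 133 = -133$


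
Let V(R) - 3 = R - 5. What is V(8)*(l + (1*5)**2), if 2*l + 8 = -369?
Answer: -981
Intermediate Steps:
V(R) = -2 + R (V(R) = 3 + (R - 5) = 3 + (-5 + R) = -2 + R)
l = -377/2 (l = -4 + (1/2)*(-369) = -4 - 369/2 = -377/2 ≈ -188.50)
V(8)*(l + (1*5)**2) = (-2 + 8)*(-377/2 + (1*5)**2) = 6*(-377/2 + 5**2) = 6*(-377/2 + 25) = 6*(-327/2) = -981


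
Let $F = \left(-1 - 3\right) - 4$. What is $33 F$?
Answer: $-264$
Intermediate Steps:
$F = -8$ ($F = -4 - 4 = -8$)
$33 F = 33 \left(-8\right) = -264$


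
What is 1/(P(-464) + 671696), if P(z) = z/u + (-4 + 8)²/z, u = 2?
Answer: 29/19472455 ≈ 1.4893e-6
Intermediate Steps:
P(z) = z/2 + 16/z (P(z) = z/2 + (-4 + 8)²/z = z*(½) + 4²/z = z/2 + 16/z)
1/(P(-464) + 671696) = 1/(((½)*(-464) + 16/(-464)) + 671696) = 1/((-232 + 16*(-1/464)) + 671696) = 1/((-232 - 1/29) + 671696) = 1/(-6729/29 + 671696) = 1/(19472455/29) = 29/19472455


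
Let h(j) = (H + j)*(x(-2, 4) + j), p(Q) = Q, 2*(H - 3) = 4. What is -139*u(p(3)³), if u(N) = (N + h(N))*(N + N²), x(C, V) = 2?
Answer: -100355220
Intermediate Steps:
H = 5 (H = 3 + (½)*4 = 3 + 2 = 5)
h(j) = (2 + j)*(5 + j) (h(j) = (5 + j)*(2 + j) = (2 + j)*(5 + j))
u(N) = (N + N²)*(10 + N² + 8*N) (u(N) = (N + (10 + N² + 7*N))*(N + N²) = (10 + N² + 8*N)*(N + N²) = (N + N²)*(10 + N² + 8*N))
-139*u(p(3)³) = -139*3³*(10 + (3³)³ + 9*(3³)² + 18*3³) = -3753*(10 + 27³ + 9*27² + 18*27) = -3753*(10 + 19683 + 9*729 + 486) = -3753*(10 + 19683 + 6561 + 486) = -3753*26740 = -139*721980 = -100355220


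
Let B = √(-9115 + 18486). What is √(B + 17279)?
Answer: √(17279 + √9371) ≈ 131.82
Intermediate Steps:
B = √9371 ≈ 96.804
√(B + 17279) = √(√9371 + 17279) = √(17279 + √9371)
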